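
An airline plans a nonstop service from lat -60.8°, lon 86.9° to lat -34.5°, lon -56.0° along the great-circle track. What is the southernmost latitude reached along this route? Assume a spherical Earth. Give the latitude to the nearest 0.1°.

The great circle lies in the plane with unit normal n̂ = (p₁ × p₂)/|p₁ × p₂|.
Here n̂_z ≈ -0.246; the vertex latitude is φ_max = arccos|n̂_z| ≈ 75.7°.
Check via Clairaut: cos φ_max = |cos φ₁| · sin C = cos(60.8°)·sin(149.7°) ≈ 0.246, again giving ≈ 75.7°.

≈ -75.7°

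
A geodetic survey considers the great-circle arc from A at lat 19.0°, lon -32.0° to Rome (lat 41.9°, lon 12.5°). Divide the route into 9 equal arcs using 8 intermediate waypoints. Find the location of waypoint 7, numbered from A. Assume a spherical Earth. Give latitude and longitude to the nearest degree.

≈ lat 38°, lon 1°

Write both endpoints as unit vectors p₁, p₂ with components (cos φ cos λ, cos φ sin λ, sin φ).
The central angle between the endpoints is δ = arccos(p₁·p₂) ≈ 0.768 rad (44.0°).
Interpolate at f = 7/9 with slerp weights a = sin((1−f)δ)/sin δ ≈ 0.244, b = sin(fδ)/sin δ ≈ 0.810.
p = a·p₁ + b·p₂ ≈ (0.784, 0.008, 0.620); φ = arcsin(p_z) ≈ 38.34°, λ = atan2(p_y, p_x) ≈ 0.58°.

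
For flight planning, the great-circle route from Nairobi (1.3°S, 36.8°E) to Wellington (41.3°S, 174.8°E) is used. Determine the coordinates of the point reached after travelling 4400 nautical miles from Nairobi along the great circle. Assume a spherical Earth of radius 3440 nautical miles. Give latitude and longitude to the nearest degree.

Write both endpoints as unit vectors p₁, p₂ with components (cos φ cos λ, cos φ sin λ, sin φ).
The central angle between the endpoints is δ = arccos(p₁·p₂) ≈ 2.145 rad (122.9°). The total great-circle distance is δ·R ≈ 2.145 × 3440 ≈ 7379 nmi, so the target fraction is f = 4400/7379 ≈ 0.596.
Interpolate at f ≈ 0.596 with slerp weights a = sin((1−f)δ)/sin δ ≈ 0.907, b = sin(fδ)/sin δ ≈ 1.141.
p = a·p₁ + b·p₂ ≈ (-0.127, 0.621, -0.773); φ = arcsin(p_z) ≈ -50.66°, λ = atan2(p_y, p_x) ≈ 101.58°.

≈ (51°S, 102°E)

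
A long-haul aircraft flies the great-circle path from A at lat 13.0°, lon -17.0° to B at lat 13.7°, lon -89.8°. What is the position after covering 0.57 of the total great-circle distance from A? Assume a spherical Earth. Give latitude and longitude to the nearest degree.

≈ lat 16°, lon -58°

Convert each endpoint to a unit vector on the sphere (x = cos φ cos λ, y = cos φ sin λ, z = sin φ).
The central angle between the endpoints is δ = arccos(p₁·p₂) ≈ 1.231 rad (70.5°).
Interpolate at f = 0.57 with slerp weights a = sin((1−f)δ)/sin δ ≈ 0.536, b = sin(fδ)/sin δ ≈ 0.685.
p = a·p₁ + b·p₂ ≈ (0.501, -0.818, 0.283); φ = arcsin(p_z) ≈ 16.42°, λ = atan2(p_y, p_x) ≈ -58.49°.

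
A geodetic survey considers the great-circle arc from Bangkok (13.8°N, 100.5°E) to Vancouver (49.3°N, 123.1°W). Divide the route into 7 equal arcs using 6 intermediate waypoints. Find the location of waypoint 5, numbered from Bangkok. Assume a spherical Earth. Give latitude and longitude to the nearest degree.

≈ (63°N, 174°W)

From cos δ = sin φ₁ sin φ₂ + cos φ₁ cos φ₂ cos Δλ, the central angle is δ ≈ 1.852 rad (106.1°).
Interpolate at f = 5/7 with slerp weights a = sin((1−f)δ)/sin δ ≈ 0.526, b = sin(fδ)/sin δ ≈ 1.009.
p = a·p₁ + b·p₂ ≈ (-0.452, -0.049, 0.890); φ = arcsin(p_z) ≈ 62.93°, λ = atan2(p_y, p_x) ≈ -173.76°.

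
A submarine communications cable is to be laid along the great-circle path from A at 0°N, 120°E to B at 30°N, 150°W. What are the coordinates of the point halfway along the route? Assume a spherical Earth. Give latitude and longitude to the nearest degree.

≈ 21°N, 161°E

The haversine formula gives a central angle δ ≈ 1.571 rad (90.0°) between the endpoints.
Interpolate at f = 1/2 with slerp weights a = sin((1−f)δ)/sin δ ≈ 0.707, b = sin(fδ)/sin δ ≈ 0.707.
p = a·p₁ + b·p₂ ≈ (-0.884, 0.306, 0.354); φ = arcsin(p_z) ≈ 20.70°, λ = atan2(p_y, p_x) ≈ 160.89°.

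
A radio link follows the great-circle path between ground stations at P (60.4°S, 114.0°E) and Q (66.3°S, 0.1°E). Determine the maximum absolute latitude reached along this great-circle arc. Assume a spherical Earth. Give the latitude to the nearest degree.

≈ 75°S

The great circle lies in the plane with unit normal n̂ = (p₁ × p₂)/|p₁ × p₂|.
Here n̂_z ≈ -0.260; the vertex latitude is φ_max = arccos|n̂_z| ≈ 74.9°.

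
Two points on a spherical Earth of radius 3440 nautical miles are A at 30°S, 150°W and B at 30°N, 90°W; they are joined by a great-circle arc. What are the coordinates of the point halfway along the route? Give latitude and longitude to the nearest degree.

Write both endpoints as unit vectors p₁, p₂ with components (cos φ cos λ, cos φ sin λ, sin φ).
The central angle between the endpoints is δ = arccos(p₁·p₂) ≈ 1.445 rad (82.8°).
Interpolate at f = 1/2 with slerp weights a = sin((1−f)δ)/sin δ ≈ 0.667, b = sin(fδ)/sin δ ≈ 0.667.
p = a·p₁ + b·p₂ ≈ (-0.500, -0.866, 0.000); φ = arcsin(p_z) ≈ 0.00°, λ = atan2(p_y, p_x) ≈ -120.00°.

≈ 0°N, 120°W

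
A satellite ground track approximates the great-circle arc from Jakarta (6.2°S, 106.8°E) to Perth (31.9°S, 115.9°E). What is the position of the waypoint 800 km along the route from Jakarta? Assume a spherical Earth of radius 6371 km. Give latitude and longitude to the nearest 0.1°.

Convert each endpoint to a unit vector on the sphere (x = cos φ cos λ, y = cos φ sin λ, z = sin φ).
The central angle between the endpoints is δ = arccos(p₁·p₂) ≈ 0.472 rad (27.1°). The total great-circle distance is δ·R ≈ 0.472 × 6371 ≈ 3010 km, so the target fraction is f = 800/3010 ≈ 0.266.
Interpolate at f ≈ 0.266 with slerp weights a = sin((1−f)δ)/sin δ ≈ 0.747, b = sin(fδ)/sin δ ≈ 0.275.
p = a·p₁ + b·p₂ ≈ (-0.317, 0.921, -0.226); φ = arcsin(p_z) ≈ -13.07°, λ = atan2(p_y, p_x) ≈ 108.97°.

≈ 13.1°S, 109.0°E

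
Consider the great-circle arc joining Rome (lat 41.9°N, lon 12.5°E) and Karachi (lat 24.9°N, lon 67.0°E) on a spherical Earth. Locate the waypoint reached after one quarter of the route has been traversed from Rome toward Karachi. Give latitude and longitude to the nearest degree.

Write both endpoints as unit vectors p₁, p₂ with components (cos φ cos λ, cos φ sin λ, sin φ).
The central angle between the endpoints is δ = arccos(p₁·p₂) ≈ 0.832 rad (47.7°).
Interpolate at f = 1/4 with slerp weights a = sin((1−f)δ)/sin δ ≈ 0.790, b = sin(fδ)/sin δ ≈ 0.279.
p = a·p₁ + b·p₂ ≈ (0.673, 0.361, 0.645); φ = arcsin(p_z) ≈ 40.20°, λ = atan2(p_y, p_x) ≈ 28.17°.

≈ lat 40°N, lon 28°E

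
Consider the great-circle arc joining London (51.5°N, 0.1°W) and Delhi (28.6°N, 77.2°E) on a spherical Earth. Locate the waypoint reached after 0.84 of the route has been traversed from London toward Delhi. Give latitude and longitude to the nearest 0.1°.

Convert each endpoint to a unit vector on the sphere (x = cos φ cos λ, y = cos φ sin λ, z = sin φ).
The central angle between the endpoints is δ = arccos(p₁·p₂) ≈ 1.053 rad (60.3°).
Interpolate at f = 0.84 with slerp weights a = sin((1−f)δ)/sin δ ≈ 0.193, b = sin(fδ)/sin δ ≈ 0.890.
p = a·p₁ + b·p₂ ≈ (0.293, 0.762, 0.577); φ = arcsin(p_z) ≈ 35.26°, λ = atan2(p_y, p_x) ≈ 68.95°.

≈ 35.3°N, 68.9°E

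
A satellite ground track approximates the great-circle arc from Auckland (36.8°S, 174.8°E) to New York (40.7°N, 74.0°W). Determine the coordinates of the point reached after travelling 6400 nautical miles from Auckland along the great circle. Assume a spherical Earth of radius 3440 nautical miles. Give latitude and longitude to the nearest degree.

≈ 31°N, 97°W

From cos δ = sin φ₁ sin φ₂ + cos φ₁ cos φ₂ cos Δλ, the central angle is δ ≈ 2.227 rad (127.6°). The total great-circle distance is δ·R ≈ 2.227 × 3440 ≈ 7661 nmi, so the target fraction is f = 6400/7661 ≈ 0.835.
Interpolate at f ≈ 0.835 with slerp weights a = sin((1−f)δ)/sin δ ≈ 0.452, b = sin(fδ)/sin δ ≈ 1.210.
p = a·p₁ + b·p₂ ≈ (-0.108, -0.849, 0.518); φ = arcsin(p_z) ≈ 31.18°, λ = atan2(p_y, p_x) ≈ -97.25°.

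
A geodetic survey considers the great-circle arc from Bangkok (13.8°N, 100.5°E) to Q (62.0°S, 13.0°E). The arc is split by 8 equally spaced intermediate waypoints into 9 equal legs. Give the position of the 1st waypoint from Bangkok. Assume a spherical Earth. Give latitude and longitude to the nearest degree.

≈ (4°N, 95°E)

Write both endpoints as unit vectors p₁, p₂ with components (cos φ cos λ, cos φ sin λ, sin φ).
The central angle between the endpoints is δ = arccos(p₁·p₂) ≈ 1.763 rad (101.0°).
Interpolate at f = 1/9 with slerp weights a = sin((1−f)δ)/sin δ ≈ 1.019, b = sin(fδ)/sin δ ≈ 0.198.
p = a·p₁ + b·p₂ ≈ (-0.090, 0.994, 0.068); φ = arcsin(p_z) ≈ 3.90°, λ = atan2(p_y, p_x) ≈ 95.15°.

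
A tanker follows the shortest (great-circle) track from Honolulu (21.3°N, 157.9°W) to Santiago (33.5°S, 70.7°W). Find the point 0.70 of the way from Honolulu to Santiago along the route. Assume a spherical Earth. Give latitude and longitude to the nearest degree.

Convert each endpoint to a unit vector on the sphere (x = cos φ cos λ, y = cos φ sin λ, z = sin φ).
The central angle between the endpoints is δ = arccos(p₁·p₂) ≈ 1.734 rad (99.4°).
Interpolate at f = 0.70 with slerp weights a = sin((1−f)δ)/sin δ ≈ 0.504, b = sin(fδ)/sin δ ≈ 0.950.
p = a·p₁ + b·p₂ ≈ (-0.173, -0.924, -0.341); φ = arcsin(p_z) ≈ -19.95°, λ = atan2(p_y, p_x) ≈ -100.61°.

≈ 20°S, 101°W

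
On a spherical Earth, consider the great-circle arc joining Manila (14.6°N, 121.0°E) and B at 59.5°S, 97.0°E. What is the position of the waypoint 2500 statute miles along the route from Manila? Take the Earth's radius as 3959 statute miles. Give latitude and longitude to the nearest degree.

≈ 21°S, 113°E

From cos δ = sin φ₁ sin φ₂ + cos φ₁ cos φ₂ cos Δλ, the central angle is δ ≈ 1.337 rad (76.6°). The total great-circle distance is δ·R ≈ 1.337 × 3959 ≈ 5294 mi, so the target fraction is f = 2500/5294 ≈ 0.472.
Interpolate at f ≈ 0.472 with slerp weights a = sin((1−f)δ)/sin δ ≈ 0.667, b = sin(fδ)/sin δ ≈ 0.607.
p = a·p₁ + b·p₂ ≈ (-0.370, 0.859, -0.355); φ = arcsin(p_z) ≈ -20.78°, λ = atan2(p_y, p_x) ≈ 113.30°.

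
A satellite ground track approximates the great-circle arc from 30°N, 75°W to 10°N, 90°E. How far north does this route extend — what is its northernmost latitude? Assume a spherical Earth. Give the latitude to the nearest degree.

The great circle lies in the plane with unit normal n̂ = (p₁ × p₂)/|p₁ × p₂|.
Here n̂_z ≈ +0.327; the vertex latitude is φ_max = arccos|n̂_z| ≈ 70.9°.

≈ 71°N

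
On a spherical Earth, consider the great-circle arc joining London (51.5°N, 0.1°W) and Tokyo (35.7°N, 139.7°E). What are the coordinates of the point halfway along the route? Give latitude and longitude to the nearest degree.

≈ (69°N, 90°E)

The haversine formula gives a central angle δ ≈ 1.500 rad (86.0°) between the endpoints.
Interpolate at f = 1/2 with slerp weights a = sin((1−f)δ)/sin δ ≈ 0.683, b = sin(fδ)/sin δ ≈ 0.683.
p = a·p₁ + b·p₂ ≈ (0.002, 0.358, 0.934); φ = arcsin(p_z) ≈ 69.01°, λ = atan2(p_y, p_x) ≈ 89.65°.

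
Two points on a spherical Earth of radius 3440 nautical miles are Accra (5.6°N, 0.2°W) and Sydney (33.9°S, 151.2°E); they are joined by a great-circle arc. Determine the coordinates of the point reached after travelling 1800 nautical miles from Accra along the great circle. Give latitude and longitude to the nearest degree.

From cos δ = sin φ₁ sin φ₂ + cos φ₁ cos φ₂ cos Δλ, the central angle is δ ≈ 2.465 rad (141.2°). The total great-circle distance is δ·R ≈ 2.465 × 3440 ≈ 8479 nmi, so the target fraction is f = 1800/8479 ≈ 0.212.
Interpolate at f ≈ 0.212 with slerp weights a = sin((1−f)δ)/sin δ ≈ 1.488, b = sin(fδ)/sin δ ≈ 0.798.
p = a·p₁ + b·p₂ ≈ (0.901, 0.314, -0.300); φ = arcsin(p_z) ≈ -17.45°, λ = atan2(p_y, p_x) ≈ 19.21°.

≈ 17°S, 19°E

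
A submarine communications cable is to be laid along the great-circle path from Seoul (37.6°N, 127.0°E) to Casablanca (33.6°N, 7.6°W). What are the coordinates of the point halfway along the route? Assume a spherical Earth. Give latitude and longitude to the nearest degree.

The haversine formula gives a central angle δ ≈ 1.697 rad (97.2°) between the endpoints.
Interpolate at f = 1/2 with slerp weights a = sin((1−f)δ)/sin δ ≈ 0.756, b = sin(fδ)/sin δ ≈ 0.756.
p = a·p₁ + b·p₂ ≈ (0.264, 0.395, 0.880); φ = arcsin(p_z) ≈ 61.63°, λ = atan2(p_y, p_x) ≈ 56.28°.

≈ 62°N, 56°E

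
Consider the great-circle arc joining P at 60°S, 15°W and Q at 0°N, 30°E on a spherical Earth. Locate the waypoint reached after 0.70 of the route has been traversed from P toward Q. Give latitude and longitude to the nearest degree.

Write both endpoints as unit vectors p₁, p₂ with components (cos φ cos λ, cos φ sin λ, sin φ).
The central angle between the endpoints is δ = arccos(p₁·p₂) ≈ 1.209 rad (69.3°).
Interpolate at f = 0.70 with slerp weights a = sin((1−f)δ)/sin δ ≈ 0.379, b = sin(fδ)/sin δ ≈ 0.801.
p = a·p₁ + b·p₂ ≈ (0.877, 0.351, -0.329); φ = arcsin(p_z) ≈ -19.18°, λ = atan2(p_y, p_x) ≈ 21.83°.

≈ 19°S, 22°E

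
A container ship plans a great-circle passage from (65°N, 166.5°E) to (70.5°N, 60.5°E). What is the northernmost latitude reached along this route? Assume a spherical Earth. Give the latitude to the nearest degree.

The great circle lies in the plane with unit normal n̂ = (p₁ × p₂)/|p₁ × p₂|.
Here n̂_z ≈ -0.234; the vertex latitude is φ_max = arccos|n̂_z| ≈ 76.5°.

≈ 76°N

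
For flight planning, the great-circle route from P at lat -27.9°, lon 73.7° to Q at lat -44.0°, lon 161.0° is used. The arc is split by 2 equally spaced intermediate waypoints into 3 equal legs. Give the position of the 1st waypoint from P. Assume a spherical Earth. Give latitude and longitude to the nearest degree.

≈ lat -41°, lon 97°

Write both endpoints as unit vectors p₁, p₂ with components (cos φ cos λ, cos φ sin λ, sin φ).
The central angle between the endpoints is δ = arccos(p₁·p₂) ≈ 1.208 rad (69.2°).
Interpolate at f = 1/3 with slerp weights a = sin((1−f)δ)/sin δ ≈ 0.771, b = sin(fδ)/sin δ ≈ 0.419.
p = a·p₁ + b·p₂ ≈ (-0.094, 0.752, -0.652); φ = arcsin(p_z) ≈ -40.70°, λ = atan2(p_y, p_x) ≈ 97.10°.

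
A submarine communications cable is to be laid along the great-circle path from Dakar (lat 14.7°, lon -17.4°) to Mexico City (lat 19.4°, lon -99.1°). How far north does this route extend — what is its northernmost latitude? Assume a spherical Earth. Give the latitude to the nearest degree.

The great circle lies in the plane with unit normal n̂ = (p₁ × p₂)/|p₁ × p₂|.
Here n̂_z ≈ -0.925; the vertex latitude is φ_max = arccos|n̂_z| ≈ 22.4°.
Check via Clairaut: cos φ_max = |cos φ₁| · sin C = cos(14.7°)·sin(72.9°) ≈ 0.925, again giving ≈ 22.4°.

≈ 22°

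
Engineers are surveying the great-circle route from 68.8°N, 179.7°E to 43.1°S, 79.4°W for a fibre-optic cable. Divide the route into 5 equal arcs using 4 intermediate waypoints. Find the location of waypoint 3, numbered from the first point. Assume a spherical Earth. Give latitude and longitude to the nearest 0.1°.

≈ 5.9°N, 102.6°W

Write both endpoints as unit vectors p₁, p₂ with components (cos φ cos λ, cos φ sin λ, sin φ).
The central angle between the endpoints is δ = arccos(p₁·p₂) ≈ 2.328 rad (133.4°).
Interpolate at f = 3/5 with slerp weights a = sin((1−f)δ)/sin δ ≈ 1.104, b = sin(fδ)/sin δ ≈ 1.355.
p = a·p₁ + b·p₂ ≈ (-0.217, -0.971, 0.103); φ = arcsin(p_z) ≈ 5.93°, λ = atan2(p_y, p_x) ≈ -102.62°.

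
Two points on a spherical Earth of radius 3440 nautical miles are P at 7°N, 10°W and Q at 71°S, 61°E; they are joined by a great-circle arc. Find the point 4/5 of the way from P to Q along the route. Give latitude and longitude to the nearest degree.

Convert each endpoint to a unit vector on the sphere (x = cos φ cos λ, y = cos φ sin λ, z = sin φ).
The central angle between the endpoints is δ = arccos(p₁·p₂) ≈ 1.581 rad (90.6°).
Interpolate at f = 4/5 with slerp weights a = sin((1−f)δ)/sin δ ≈ 0.311, b = sin(fδ)/sin δ ≈ 0.954.
p = a·p₁ + b·p₂ ≈ (0.454, 0.218, -0.864); φ = arcsin(p_z) ≈ -59.74°, λ = atan2(p_y, p_x) ≈ 25.62°.

≈ 60°S, 26°E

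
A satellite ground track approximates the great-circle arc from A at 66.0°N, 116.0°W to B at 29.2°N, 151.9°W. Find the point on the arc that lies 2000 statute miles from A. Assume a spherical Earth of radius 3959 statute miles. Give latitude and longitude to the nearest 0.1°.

From cos δ = sin φ₁ sin φ₂ + cos φ₁ cos φ₂ cos Δλ, the central angle is δ ≈ 0.748 rad (42.8°). The total great-circle distance is δ·R ≈ 0.748 × 3959 ≈ 2960 mi, so the target fraction is f = 2000/2960 ≈ 0.676.
Interpolate at f ≈ 0.676 with slerp weights a = sin((1−f)δ)/sin δ ≈ 0.353, b = sin(fδ)/sin δ ≈ 0.712.
p = a·p₁ + b·p₂ ≈ (-0.611, -0.422, 0.670); φ = arcsin(p_z) ≈ 42.06°, λ = atan2(p_y, p_x) ≈ -145.39°.

≈ 42.1°N, 145.4°W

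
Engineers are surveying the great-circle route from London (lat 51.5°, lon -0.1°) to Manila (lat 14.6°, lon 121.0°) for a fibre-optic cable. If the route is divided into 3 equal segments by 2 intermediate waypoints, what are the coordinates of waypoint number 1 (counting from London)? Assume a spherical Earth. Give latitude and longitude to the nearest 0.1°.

≈ lat 57.7°, lon 56.1°

From cos δ = sin φ₁ sin φ₂ + cos φ₁ cos φ₂ cos Δλ, the central angle is δ ≈ 1.685 rad (96.5°).
Interpolate at f = 1/3 with slerp weights a = sin((1−f)δ)/sin δ ≈ 0.907, b = sin(fδ)/sin δ ≈ 0.536.
p = a·p₁ + b·p₂ ≈ (0.298, 0.444, 0.845); φ = arcsin(p_z) ≈ 57.70°, λ = atan2(p_y, p_x) ≈ 56.14°.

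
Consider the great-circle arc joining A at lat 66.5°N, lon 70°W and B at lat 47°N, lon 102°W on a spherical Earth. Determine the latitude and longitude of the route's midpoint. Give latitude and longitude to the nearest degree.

≈ lat 58°N, lon 90°W

Write both endpoints as unit vectors p₁, p₂ with components (cos φ cos λ, cos φ sin λ, sin φ).
The central angle between the endpoints is δ = arccos(p₁·p₂) ≈ 0.448 rad (25.7°).
Interpolate at f = 1/2 with slerp weights a = sin((1−f)δ)/sin δ ≈ 0.513, b = sin(fδ)/sin δ ≈ 0.513.
p = a·p₁ + b·p₂ ≈ (-0.003, -0.534, 0.845); φ = arcsin(p_z) ≈ 57.71°, λ = atan2(p_y, p_x) ≈ -90.30°.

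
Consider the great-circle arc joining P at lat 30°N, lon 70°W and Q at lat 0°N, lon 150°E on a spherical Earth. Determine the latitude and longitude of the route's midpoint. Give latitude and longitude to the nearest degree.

≈ lat 38°N, lon 151°W

From cos δ = sin φ₁ sin φ₂ + cos φ₁ cos φ₂ cos Δλ, the central angle is δ ≈ 2.296 rad (131.6°).
Interpolate at f = 1/2 with slerp weights a = sin((1−f)δ)/sin δ ≈ 1.219, b = sin(fδ)/sin δ ≈ 1.219.
p = a·p₁ + b·p₂ ≈ (-0.695, -0.382, 0.609); φ = arcsin(p_z) ≈ 37.55°, λ = atan2(p_y, p_x) ≈ -151.16°.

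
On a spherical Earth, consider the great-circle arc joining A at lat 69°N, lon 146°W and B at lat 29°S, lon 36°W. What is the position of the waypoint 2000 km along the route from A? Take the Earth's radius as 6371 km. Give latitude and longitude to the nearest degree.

≈ lat 64°N, lon 101°W

From cos δ = sin φ₁ sin φ₂ + cos φ₁ cos φ₂ cos Δλ, the central angle is δ ≈ 2.165 rad (124.0°). The total great-circle distance is δ·R ≈ 2.165 × 6371 ≈ 13793 km, so the target fraction is f = 2000/13793 ≈ 0.145.
Interpolate at f ≈ 0.145 with slerp weights a = sin((1−f)δ)/sin δ ≈ 1.160, b = sin(fδ)/sin δ ≈ 0.373.
p = a·p₁ + b·p₂ ≈ (-0.081, -0.424, 0.902); φ = arcsin(p_z) ≈ 64.43°, λ = atan2(p_y, p_x) ≈ -100.80°.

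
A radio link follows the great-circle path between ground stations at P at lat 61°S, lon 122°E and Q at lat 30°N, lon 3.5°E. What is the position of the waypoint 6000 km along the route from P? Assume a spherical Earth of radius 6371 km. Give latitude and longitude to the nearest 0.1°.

≈ lat 35.1°S, lon 44.4°E

Convert each endpoint to a unit vector on the sphere (x = cos φ cos λ, y = cos φ sin λ, z = sin φ).
The central angle between the endpoints is δ = arccos(p₁·p₂) ≈ 2.262 rad (129.6°). The total great-circle distance is δ·R ≈ 2.262 × 6371 ≈ 14413 km, so the target fraction is f = 6000/14413 ≈ 0.416.
Interpolate at f ≈ 0.416 with slerp weights a = sin((1−f)δ)/sin δ ≈ 1.258, b = sin(fδ)/sin δ ≈ 1.050.
p = a·p₁ + b·p₂ ≈ (0.584, 0.573, -0.575); φ = arcsin(p_z) ≈ -35.11°, λ = atan2(p_y, p_x) ≈ 44.42°.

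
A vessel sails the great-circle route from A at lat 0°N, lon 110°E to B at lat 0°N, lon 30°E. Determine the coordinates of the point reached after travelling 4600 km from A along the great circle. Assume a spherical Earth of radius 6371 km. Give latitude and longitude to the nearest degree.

From cos δ = sin φ₁ sin φ₂ + cos φ₁ cos φ₂ cos Δλ, the central angle is δ ≈ 1.396 rad (80.0°). The total great-circle distance is δ·R ≈ 1.396 × 6371 ≈ 8896 km, so the target fraction is f = 4600/8896 ≈ 0.517.
Interpolate at f ≈ 0.517 with slerp weights a = sin((1−f)δ)/sin δ ≈ 0.634, b = sin(fδ)/sin δ ≈ 0.671.
p = a·p₁ + b·p₂ ≈ (0.364, 0.931, 0.000); φ = arcsin(p_z) ≈ 0.00°, λ = atan2(p_y, p_x) ≈ 68.63°.

≈ lat 0°N, lon 69°E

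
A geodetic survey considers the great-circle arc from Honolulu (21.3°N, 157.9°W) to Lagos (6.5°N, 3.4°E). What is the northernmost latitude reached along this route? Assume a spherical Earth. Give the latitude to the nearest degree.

≈ 57°N

The great circle lies in the plane with unit normal n̂ = (p₁ × p₂)/|p₁ × p₂|.
Here n̂_z ≈ +0.540; the vertex latitude is φ_max = arccos|n̂_z| ≈ 57.3°.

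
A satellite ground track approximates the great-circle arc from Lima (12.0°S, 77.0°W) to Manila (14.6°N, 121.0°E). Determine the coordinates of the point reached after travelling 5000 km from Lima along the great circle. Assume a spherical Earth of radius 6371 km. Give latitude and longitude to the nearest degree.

≈ 1°S, 121°W

From cos δ = sin φ₁ sin φ₂ + cos φ₁ cos φ₂ cos Δλ, the central angle is δ ≈ 2.833 rad (162.3°). The total great-circle distance is δ·R ≈ 2.833 × 6371 ≈ 18047 km, so the target fraction is f = 5000/18047 ≈ 0.277.
Interpolate at f ≈ 0.277 with slerp weights a = sin((1−f)δ)/sin δ ≈ 2.921, b = sin(fδ)/sin δ ≈ 2.324.
p = a·p₁ + b·p₂ ≈ (-0.515, -0.857, -0.022); φ = arcsin(p_z) ≈ -1.24°, λ = atan2(p_y, p_x) ≈ -121.04°.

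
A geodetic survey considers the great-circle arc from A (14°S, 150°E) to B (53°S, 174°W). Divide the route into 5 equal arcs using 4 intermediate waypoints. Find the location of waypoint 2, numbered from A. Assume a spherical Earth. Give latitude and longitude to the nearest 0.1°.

≈ (30.7°S, 160.5°E)

Write both endpoints as unit vectors p₁, p₂ with components (cos φ cos λ, cos φ sin λ, sin φ).
The central angle between the endpoints is δ = arccos(p₁·p₂) ≈ 0.842 rad (48.3°).
Interpolate at f = 2/5 with slerp weights a = sin((1−f)δ)/sin δ ≈ 0.649, b = sin(fδ)/sin δ ≈ 0.443.
p = a·p₁ + b·p₂ ≈ (-0.810, 0.287, -0.511); φ = arcsin(p_z) ≈ -30.72°, λ = atan2(p_y, p_x) ≈ 160.50°.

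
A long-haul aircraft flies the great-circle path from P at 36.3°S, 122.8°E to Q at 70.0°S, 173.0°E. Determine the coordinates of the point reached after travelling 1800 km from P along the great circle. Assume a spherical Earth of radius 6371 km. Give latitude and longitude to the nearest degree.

Convert each endpoint to a unit vector on the sphere (x = cos φ cos λ, y = cos φ sin λ, z = sin φ).
The central angle between the endpoints is δ = arccos(p₁·p₂) ≈ 0.748 rad (42.9°). The total great-circle distance is δ·R ≈ 0.748 × 6371 ≈ 4768 km, so the target fraction is f = 1800/4768 ≈ 0.377.
Interpolate at f ≈ 0.377 with slerp weights a = sin((1−f)δ)/sin δ ≈ 0.660, b = sin(fδ)/sin δ ≈ 0.410.
p = a·p₁ + b·p₂ ≈ (-0.427, 0.464, -0.776); φ = arcsin(p_z) ≈ -50.88°, λ = atan2(p_y, p_x) ≈ 132.62°.

≈ 51°S, 133°E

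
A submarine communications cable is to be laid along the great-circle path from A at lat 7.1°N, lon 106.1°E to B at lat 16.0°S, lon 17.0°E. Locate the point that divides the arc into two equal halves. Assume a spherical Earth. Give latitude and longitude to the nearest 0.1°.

≈ lat 6.2°S, lon 62.4°E

Write both endpoints as unit vectors p₁, p₂ with components (cos φ cos λ, cos φ sin λ, sin φ).
The central angle between the endpoints is δ = arccos(p₁·p₂) ≈ 1.590 rad (91.1°).
Interpolate at f = 1/2 with slerp weights a = sin((1−f)δ)/sin δ ≈ 0.714, b = sin(fδ)/sin δ ≈ 0.714.
p = a·p₁ + b·p₂ ≈ (0.460, 0.881, -0.109); φ = arcsin(p_z) ≈ -6.23°, λ = atan2(p_y, p_x) ≈ 62.45°.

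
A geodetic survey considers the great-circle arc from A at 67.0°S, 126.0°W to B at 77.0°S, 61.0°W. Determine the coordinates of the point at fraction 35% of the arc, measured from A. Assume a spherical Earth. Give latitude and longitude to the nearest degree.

From cos δ = sin φ₁ sin φ₂ + cos φ₁ cos φ₂ cos Δλ, the central angle is δ ≈ 0.365 rad (20.9°).
Interpolate at f = 0.35 with slerp weights a = sin((1−f)δ)/sin δ ≈ 0.658, b = sin(fδ)/sin δ ≈ 0.357.
p = a·p₁ + b·p₂ ≈ (-0.112, -0.278, -0.954); φ = arcsin(p_z) ≈ -72.53°, λ = atan2(p_y, p_x) ≈ -111.97°.

≈ 73°S, 112°W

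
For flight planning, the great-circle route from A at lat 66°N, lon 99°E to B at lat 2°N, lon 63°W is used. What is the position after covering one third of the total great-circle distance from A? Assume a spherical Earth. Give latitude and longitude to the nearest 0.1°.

Write both endpoints as unit vectors p₁, p₂ with components (cos φ cos λ, cos φ sin λ, sin φ).
The central angle between the endpoints is δ = arccos(p₁·p₂) ≈ 1.933 rad (110.8°).
Interpolate at f = 1/3 with slerp weights a = sin((1−f)δ)/sin δ ≈ 1.027, b = sin(fδ)/sin δ ≈ 0.643.
p = a·p₁ + b·p₂ ≈ (0.226, -0.159, 0.961); φ = arcsin(p_z) ≈ 73.93°, λ = atan2(p_y, p_x) ≈ -35.19°.

≈ lat 73.9°N, lon 35.2°W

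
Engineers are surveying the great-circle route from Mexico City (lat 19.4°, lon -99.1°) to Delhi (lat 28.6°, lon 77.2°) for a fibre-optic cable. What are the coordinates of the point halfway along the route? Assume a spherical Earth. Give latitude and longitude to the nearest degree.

≈ lat 84°, lon -59°

Convert each endpoint to a unit vector on the sphere (x = cos φ cos λ, y = cos φ sin λ, z = sin φ).
The central angle between the endpoints is δ = arccos(p₁·p₂) ≈ 2.302 rad (131.9°).
Interpolate at f = 1/2 with slerp weights a = sin((1−f)δ)/sin δ ≈ 1.226, b = sin(fδ)/sin δ ≈ 1.226.
p = a·p₁ + b·p₂ ≈ (0.056, -0.092, 0.994); φ = arcsin(p_z) ≈ 83.82°, λ = atan2(p_y, p_x) ≈ -58.91°.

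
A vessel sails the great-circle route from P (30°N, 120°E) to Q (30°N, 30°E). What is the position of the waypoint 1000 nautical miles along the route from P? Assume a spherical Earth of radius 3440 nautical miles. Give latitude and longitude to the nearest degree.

≈ (36°N, 101°E)

Write both endpoints as unit vectors p₁, p₂ with components (cos φ cos λ, cos φ sin λ, sin φ).
The central angle between the endpoints is δ = arccos(p₁·p₂) ≈ 1.318 rad (75.5°). The total great-circle distance is δ·R ≈ 1.318 × 3440 ≈ 4534 nmi, so the target fraction is f = 1000/4534 ≈ 0.221.
Interpolate at f ≈ 0.221 with slerp weights a = sin((1−f)δ)/sin δ ≈ 0.884, b = sin(fδ)/sin δ ≈ 0.296.
p = a·p₁ + b·p₂ ≈ (-0.161, 0.791, 0.590); φ = arcsin(p_z) ≈ 36.16°, λ = atan2(p_y, p_x) ≈ 101.49°.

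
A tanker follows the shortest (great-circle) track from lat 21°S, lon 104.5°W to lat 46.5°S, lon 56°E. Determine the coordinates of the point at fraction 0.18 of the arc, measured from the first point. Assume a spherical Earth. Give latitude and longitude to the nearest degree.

From cos δ = sin φ₁ sin φ₂ + cos φ₁ cos φ₂ cos Δλ, the central angle is δ ≈ 1.924 rad (110.2°).
Interpolate at f = 0.18 with slerp weights a = sin((1−f)δ)/sin δ ≈ 1.066, b = sin(fδ)/sin δ ≈ 0.362.
p = a·p₁ + b·p₂ ≈ (-0.110, -0.757, -0.644); φ = arcsin(p_z) ≈ -40.11°, λ = atan2(p_y, p_x) ≈ -98.26°.

≈ lat 40°S, lon 98°W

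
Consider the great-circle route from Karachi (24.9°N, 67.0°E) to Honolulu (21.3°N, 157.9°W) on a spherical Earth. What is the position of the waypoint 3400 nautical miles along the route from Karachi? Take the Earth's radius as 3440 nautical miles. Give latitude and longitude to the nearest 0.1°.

Write both endpoints as unit vectors p₁, p₂ with components (cos φ cos λ, cos φ sin λ, sin φ).
The central angle between the endpoints is δ = arccos(p₁·p₂) ≈ 2.033 rad (116.5°). The total great-circle distance is δ·R ≈ 2.033 × 3440 ≈ 6993 nmi, so the target fraction is f = 3400/6993 ≈ 0.486.
Interpolate at f ≈ 0.486 with slerp weights a = sin((1−f)δ)/sin δ ≈ 0.966, b = sin(fδ)/sin δ ≈ 0.933.
p = a·p₁ + b·p₂ ≈ (-0.463, 0.479, 0.746); φ = arcsin(p_z) ≈ 48.20°, λ = atan2(p_y, p_x) ≈ 134.01°.

≈ (48.2°N, 134.0°E)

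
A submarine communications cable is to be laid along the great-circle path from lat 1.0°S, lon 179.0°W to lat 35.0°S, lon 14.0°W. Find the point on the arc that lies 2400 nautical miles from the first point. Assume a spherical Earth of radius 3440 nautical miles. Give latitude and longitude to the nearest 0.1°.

≈ lat 38.1°S, lon 162.9°W

Convert each endpoint to a unit vector on the sphere (x = cos φ cos λ, y = cos φ sin λ, z = sin φ).
The central angle between the endpoints is δ = arccos(p₁·p₂) ≈ 2.467 rad (141.4°). The total great-circle distance is δ·R ≈ 2.467 × 3440 ≈ 8487 nmi, so the target fraction is f = 2400/8487 ≈ 0.283.
Interpolate at f ≈ 0.283 with slerp weights a = sin((1−f)δ)/sin δ ≈ 1.570, b = sin(fδ)/sin δ ≈ 1.029.
p = a·p₁ + b·p₂ ≈ (-0.752, -0.231, -0.618); φ = arcsin(p_z) ≈ -38.14°, λ = atan2(p_y, p_x) ≈ -162.90°.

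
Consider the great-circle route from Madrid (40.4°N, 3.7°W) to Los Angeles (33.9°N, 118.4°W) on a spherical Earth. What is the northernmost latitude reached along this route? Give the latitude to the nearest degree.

The great circle lies in the plane with unit normal n̂ = (p₁ × p₂)/|p₁ × p₂|.
Here n̂_z ≈ -0.577; the vertex latitude is φ_max = arccos|n̂_z| ≈ 54.8°.
Check via Clairaut: cos φ_max = |cos φ₁| · sin C = cos(40.4°)·sin(49.3°) ≈ 0.577, again giving ≈ 54.8°.

≈ 55°N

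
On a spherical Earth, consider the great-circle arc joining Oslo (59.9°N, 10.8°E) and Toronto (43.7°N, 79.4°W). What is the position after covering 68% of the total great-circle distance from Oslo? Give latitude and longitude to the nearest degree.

≈ 56°N, 60°W

Write both endpoints as unit vectors p₁, p₂ with components (cos φ cos λ, cos φ sin λ, sin φ).
The central angle between the endpoints is δ = arccos(p₁·p₂) ≈ 0.932 rad (53.4°).
Interpolate at f = 0.68 with slerp weights a = sin((1−f)δ)/sin δ ≈ 0.366, b = sin(fδ)/sin δ ≈ 0.738.
p = a·p₁ + b·p₂ ≈ (0.278, -0.490, 0.826); φ = arcsin(p_z) ≈ 55.71°, λ = atan2(p_y, p_x) ≈ -60.39°.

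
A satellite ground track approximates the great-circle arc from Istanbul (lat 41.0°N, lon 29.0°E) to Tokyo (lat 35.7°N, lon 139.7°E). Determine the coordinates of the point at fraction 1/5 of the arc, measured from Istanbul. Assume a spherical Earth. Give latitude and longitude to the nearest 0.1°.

Write both endpoints as unit vectors p₁, p₂ with components (cos φ cos λ, cos φ sin λ, sin φ).
The central angle between the endpoints is δ = arccos(p₁·p₂) ≈ 1.404 rad (80.4°).
Interpolate at f = 1/5 with slerp weights a = sin((1−f)δ)/sin δ ≈ 0.914, b = sin(fδ)/sin δ ≈ 0.281.
p = a·p₁ + b·p₂ ≈ (0.429, 0.482, 0.764); φ = arcsin(p_z) ≈ 49.79°, λ = atan2(p_y, p_x) ≈ 48.31°.

≈ lat 49.8°N, lon 48.3°E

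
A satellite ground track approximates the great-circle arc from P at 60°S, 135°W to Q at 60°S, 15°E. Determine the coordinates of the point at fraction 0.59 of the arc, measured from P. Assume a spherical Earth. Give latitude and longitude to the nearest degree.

Convert each endpoint to a unit vector on the sphere (x = cos φ cos λ, y = cos φ sin λ, z = sin φ).
The central angle between the endpoints is δ = arccos(p₁·p₂) ≈ 1.008 rad (57.8°).
Interpolate at f = 0.59 with slerp weights a = sin((1−f)δ)/sin δ ≈ 0.475, b = sin(fδ)/sin δ ≈ 0.662.
p = a·p₁ + b·p₂ ≈ (0.152, -0.082, -0.985); φ = arcsin(p_z) ≈ -80.05°, λ = atan2(p_y, p_x) ≈ -28.38°.

≈ 80°S, 28°W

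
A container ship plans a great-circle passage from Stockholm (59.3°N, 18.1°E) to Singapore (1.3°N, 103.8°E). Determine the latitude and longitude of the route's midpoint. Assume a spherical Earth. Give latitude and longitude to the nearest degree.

Write both endpoints as unit vectors p₁, p₂ with components (cos φ cos λ, cos φ sin λ, sin φ).
The central angle between the endpoints is δ = arccos(p₁·p₂) ≈ 1.513 rad (86.7°).
Interpolate at f = 1/2 with slerp weights a = sin((1−f)δ)/sin δ ≈ 0.688, b = sin(fδ)/sin δ ≈ 0.688.
p = a·p₁ + b·p₂ ≈ (0.170, 0.777, 0.607); φ = arcsin(p_z) ≈ 37.36°, λ = atan2(p_y, p_x) ≈ 77.67°.

≈ 37°N, 78°E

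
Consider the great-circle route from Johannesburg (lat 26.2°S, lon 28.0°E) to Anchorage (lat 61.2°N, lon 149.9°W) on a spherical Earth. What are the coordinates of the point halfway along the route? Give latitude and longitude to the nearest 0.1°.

≈ lat 46.3°N, lon 25.6°E

From cos δ = sin φ₁ sin φ₂ + cos φ₁ cos φ₂ cos Δλ, the central angle is δ ≈ 2.530 rad (145.0°).
Interpolate at f = 1/2 with slerp weights a = sin((1−f)δ)/sin δ ≈ 1.661, b = sin(fδ)/sin δ ≈ 1.661.
p = a·p₁ + b·p₂ ≈ (0.624, 0.298, 0.722); φ = arcsin(p_z) ≈ 46.25°, λ = atan2(p_y, p_x) ≈ 25.57°.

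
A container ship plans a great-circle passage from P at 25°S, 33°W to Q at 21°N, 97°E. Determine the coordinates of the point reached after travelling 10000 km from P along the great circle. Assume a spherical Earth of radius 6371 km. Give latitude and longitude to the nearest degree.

The haversine formula gives a central angle δ ≈ 2.340 rad (134.1°) between the endpoints. The total great-circle distance is δ·R ≈ 2.340 × 6371 ≈ 14906 km, so the target fraction is f = 10000/14906 ≈ 0.671.
Interpolate at f ≈ 0.671 with slerp weights a = sin((1−f)δ)/sin δ ≈ 0.969, b = sin(fδ)/sin δ ≈ 1.391.
p = a·p₁ + b·p₂ ≈ (0.578, 0.811, 0.089); φ = arcsin(p_z) ≈ 5.12°, λ = atan2(p_y, p_x) ≈ 54.53°.

≈ 5°N, 55°E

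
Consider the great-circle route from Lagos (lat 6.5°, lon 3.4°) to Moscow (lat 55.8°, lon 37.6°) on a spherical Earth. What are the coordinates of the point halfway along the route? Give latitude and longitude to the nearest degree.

≈ lat 32°, lon 16°

Convert each endpoint to a unit vector on the sphere (x = cos φ cos λ, y = cos φ sin λ, z = sin φ).
The central angle between the endpoints is δ = arccos(p₁·p₂) ≈ 0.982 rad (56.3°).
Interpolate at f = 1/2 with slerp weights a = sin((1−f)δ)/sin δ ≈ 0.567, b = sin(fδ)/sin δ ≈ 0.567.
p = a·p₁ + b·p₂ ≈ (0.815, 0.228, 0.533); φ = arcsin(p_z) ≈ 32.21°, λ = atan2(p_y, p_x) ≈ 15.62°.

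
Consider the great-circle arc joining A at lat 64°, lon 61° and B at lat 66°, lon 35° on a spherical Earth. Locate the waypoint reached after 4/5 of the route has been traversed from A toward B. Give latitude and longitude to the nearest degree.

Write both endpoints as unit vectors p₁, p₂ with components (cos φ cos λ, cos φ sin λ, sin φ).
The central angle between the endpoints is δ = arccos(p₁·p₂) ≈ 0.193 rad (11.1°).
Interpolate at f = 4/5 with slerp weights a = sin((1−f)δ)/sin δ ≈ 0.201, b = sin(fδ)/sin δ ≈ 0.802.
p = a·p₁ + b·p₂ ≈ (0.310, 0.264, 0.913); φ = arcsin(p_z) ≈ 65.97°, λ = atan2(p_y, p_x) ≈ 40.45°.

≈ lat 66°, lon 40°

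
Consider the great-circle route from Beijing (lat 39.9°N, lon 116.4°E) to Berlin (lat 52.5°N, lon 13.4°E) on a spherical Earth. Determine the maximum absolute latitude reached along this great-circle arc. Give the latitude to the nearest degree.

The great circle lies in the plane with unit normal n̂ = (p₁ × p₂)/|p₁ × p₂|.
Here n̂_z ≈ -0.497; the vertex latitude is φ_max = arccos|n̂_z| ≈ 60.2°.
Check via Clairaut: cos φ_max = |cos φ₁| · sin C = cos(39.9°)·sin(40.4°) ≈ 0.497, again giving ≈ 60.2°.

≈ 60°N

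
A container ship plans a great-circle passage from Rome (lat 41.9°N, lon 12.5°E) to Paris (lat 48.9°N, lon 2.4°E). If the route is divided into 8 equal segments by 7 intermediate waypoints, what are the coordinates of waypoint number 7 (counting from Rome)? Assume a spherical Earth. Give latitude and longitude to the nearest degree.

≈ lat 48°N, lon 4°E

From cos δ = sin φ₁ sin φ₂ + cos φ₁ cos φ₂ cos Δλ, the central angle is δ ≈ 0.174 rad (9.9°).
Interpolate at f = 7/8 with slerp weights a = sin((1−f)δ)/sin δ ≈ 0.126, b = sin(fδ)/sin δ ≈ 0.876.
p = a·p₁ + b·p₂ ≈ (0.667, 0.044, 0.744); φ = arcsin(p_z) ≈ 48.08°, λ = atan2(p_y, p_x) ≈ 3.81°.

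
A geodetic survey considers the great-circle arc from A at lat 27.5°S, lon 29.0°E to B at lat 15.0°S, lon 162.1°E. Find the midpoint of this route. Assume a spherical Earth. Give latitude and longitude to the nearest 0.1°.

≈ lat 44.2°S, lon 101.2°E

Convert each endpoint to a unit vector on the sphere (x = cos φ cos λ, y = cos φ sin λ, z = sin φ).
The central angle between the endpoints is δ = arccos(p₁·p₂) ≈ 2.055 rad (117.8°).
Interpolate at f = 1/2 with slerp weights a = sin((1−f)δ)/sin δ ≈ 0.968, b = sin(fδ)/sin δ ≈ 0.968.
p = a·p₁ + b·p₂ ≈ (-0.139, 0.703, -0.697); φ = arcsin(p_z) ≈ -44.20°, λ = atan2(p_y, p_x) ≈ 101.16°.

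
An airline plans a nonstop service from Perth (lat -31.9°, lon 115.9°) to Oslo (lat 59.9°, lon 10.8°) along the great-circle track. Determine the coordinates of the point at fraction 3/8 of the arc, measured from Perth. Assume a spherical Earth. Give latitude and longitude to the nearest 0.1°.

From cos δ = sin φ₁ sin φ₂ + cos φ₁ cos φ₂ cos Δλ, the central angle is δ ≈ 2.175 rad (124.6°).
Interpolate at f = 3/8 with slerp weights a = sin((1−f)δ)/sin δ ≈ 1.188, b = sin(fδ)/sin δ ≈ 0.885.
p = a·p₁ + b·p₂ ≈ (-0.005, 0.990, 0.138); φ = arcsin(p_z) ≈ 7.91°, λ = atan2(p_y, p_x) ≈ 90.27°.

≈ lat 7.9°, lon 90.3°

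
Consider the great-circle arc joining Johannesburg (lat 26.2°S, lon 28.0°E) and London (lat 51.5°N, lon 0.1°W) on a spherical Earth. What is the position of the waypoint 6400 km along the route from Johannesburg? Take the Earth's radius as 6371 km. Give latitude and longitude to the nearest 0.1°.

The haversine formula gives a central angle δ ≈ 1.423 rad (81.5°) between the endpoints. The total great-circle distance is δ·R ≈ 1.423 × 6371 ≈ 9066 km, so the target fraction is f = 6400/9066 ≈ 0.706.
Interpolate at f ≈ 0.706 with slerp weights a = sin((1−f)δ)/sin δ ≈ 0.411, b = sin(fδ)/sin δ ≈ 0.853.
p = a·p₁ + b·p₂ ≈ (0.857, 0.172, 0.486); φ = arcsin(p_z) ≈ 29.10°, λ = atan2(p_y, p_x) ≈ 11.36°.

≈ lat 29.1°N, lon 11.4°E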